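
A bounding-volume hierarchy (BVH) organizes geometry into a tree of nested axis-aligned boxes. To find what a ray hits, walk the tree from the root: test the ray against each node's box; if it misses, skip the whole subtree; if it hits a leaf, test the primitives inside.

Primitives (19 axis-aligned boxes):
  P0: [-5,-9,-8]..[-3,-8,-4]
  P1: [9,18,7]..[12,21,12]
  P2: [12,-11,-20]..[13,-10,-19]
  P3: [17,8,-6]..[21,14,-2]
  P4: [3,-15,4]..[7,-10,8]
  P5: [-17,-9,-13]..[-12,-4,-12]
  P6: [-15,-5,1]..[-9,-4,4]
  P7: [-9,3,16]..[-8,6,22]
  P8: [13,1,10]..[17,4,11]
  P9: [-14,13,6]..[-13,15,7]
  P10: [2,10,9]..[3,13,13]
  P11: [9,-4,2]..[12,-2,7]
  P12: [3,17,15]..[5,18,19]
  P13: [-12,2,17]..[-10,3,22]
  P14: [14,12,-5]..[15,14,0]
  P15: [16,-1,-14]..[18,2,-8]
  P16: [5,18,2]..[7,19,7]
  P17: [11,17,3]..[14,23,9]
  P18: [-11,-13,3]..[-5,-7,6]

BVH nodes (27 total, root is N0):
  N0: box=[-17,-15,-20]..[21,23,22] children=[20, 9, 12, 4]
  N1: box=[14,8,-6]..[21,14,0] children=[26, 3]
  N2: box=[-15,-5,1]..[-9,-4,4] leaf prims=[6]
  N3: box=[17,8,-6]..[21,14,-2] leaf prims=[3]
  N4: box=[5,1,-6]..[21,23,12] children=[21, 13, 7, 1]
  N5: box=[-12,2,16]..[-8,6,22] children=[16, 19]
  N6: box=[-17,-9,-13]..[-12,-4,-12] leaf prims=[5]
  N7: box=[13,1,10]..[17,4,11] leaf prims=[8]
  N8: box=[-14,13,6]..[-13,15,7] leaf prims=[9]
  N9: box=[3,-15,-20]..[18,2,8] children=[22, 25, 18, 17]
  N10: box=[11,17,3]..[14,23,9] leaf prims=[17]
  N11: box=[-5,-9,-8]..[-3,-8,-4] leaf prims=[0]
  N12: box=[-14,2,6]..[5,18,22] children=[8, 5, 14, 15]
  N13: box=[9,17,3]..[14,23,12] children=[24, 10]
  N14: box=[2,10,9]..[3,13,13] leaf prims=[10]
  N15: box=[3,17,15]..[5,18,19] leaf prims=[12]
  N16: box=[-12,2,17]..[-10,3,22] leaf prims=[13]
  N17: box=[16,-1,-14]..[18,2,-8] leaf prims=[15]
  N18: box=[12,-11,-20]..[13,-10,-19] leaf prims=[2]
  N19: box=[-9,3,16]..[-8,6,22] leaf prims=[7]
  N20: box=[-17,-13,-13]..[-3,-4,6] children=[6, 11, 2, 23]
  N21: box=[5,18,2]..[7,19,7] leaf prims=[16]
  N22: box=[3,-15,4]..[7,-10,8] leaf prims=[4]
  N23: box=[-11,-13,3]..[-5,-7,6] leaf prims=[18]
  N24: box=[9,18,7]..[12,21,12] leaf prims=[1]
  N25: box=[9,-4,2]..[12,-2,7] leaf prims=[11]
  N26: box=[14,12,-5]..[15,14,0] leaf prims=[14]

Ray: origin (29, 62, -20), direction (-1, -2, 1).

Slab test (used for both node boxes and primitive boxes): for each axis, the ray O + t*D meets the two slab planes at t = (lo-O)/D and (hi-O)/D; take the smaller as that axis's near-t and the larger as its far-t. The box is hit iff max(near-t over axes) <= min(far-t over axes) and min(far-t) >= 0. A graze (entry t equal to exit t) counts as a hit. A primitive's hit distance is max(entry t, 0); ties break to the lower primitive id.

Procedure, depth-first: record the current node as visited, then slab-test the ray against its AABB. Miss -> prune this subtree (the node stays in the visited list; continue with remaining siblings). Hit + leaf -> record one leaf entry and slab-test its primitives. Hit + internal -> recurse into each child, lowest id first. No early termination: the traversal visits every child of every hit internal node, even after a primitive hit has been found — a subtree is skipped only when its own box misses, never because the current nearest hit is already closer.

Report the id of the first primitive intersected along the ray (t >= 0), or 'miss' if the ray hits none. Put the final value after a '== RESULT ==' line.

Traverse from the root:
N0 x:[8,46] y:[39/2,77/2] z:[0,42] -> hit [39/2,77/2], descend [4, 9, 12, 20]
  N4 x:[8,24] y:[39/2,61/2] z:[14,32] -> hit [39/2,24], descend [1, 7, 13, 21]
    N1 x:[8,15] y:[24,27] z:[14,20] -> miss, prune
    N7 x:[12,16] y:[29,61/2] z:[30,31] -> miss, prune
    N13 x:[15,20] y:[39/2,45/2] z:[23,32] -> miss, prune
    N21 x:[22,24] y:[43/2,22] z:[22,27] -> hit [22,22] leaf, test {P16@t=22}
  N9 x:[11,26] y:[30,77/2] z:[0,28] -> miss, prune
  N12 x:[24,43] y:[22,30] z:[26,42] -> hit [26,30], descend [5, 8, 14, 15]
    N5 x:[37,41] y:[28,30] z:[36,42] -> miss, prune
    N8 x:[42,43] y:[47/2,49/2] z:[26,27] -> miss, prune
    N14 x:[26,27] y:[49/2,26] z:[29,33] -> miss, prune
    N15 x:[24,26] y:[22,45/2] z:[35,39] -> miss, prune
  N20 x:[32,46] y:[33,75/2] z:[7,26] -> miss, prune

Summary -> nodes [0, 4, 1, 7, 13, 21, 9, 12, 5, 8, 14, 15, 20]; box-tests=13; leaf-entries=1; first=P16

== RESULT ==
16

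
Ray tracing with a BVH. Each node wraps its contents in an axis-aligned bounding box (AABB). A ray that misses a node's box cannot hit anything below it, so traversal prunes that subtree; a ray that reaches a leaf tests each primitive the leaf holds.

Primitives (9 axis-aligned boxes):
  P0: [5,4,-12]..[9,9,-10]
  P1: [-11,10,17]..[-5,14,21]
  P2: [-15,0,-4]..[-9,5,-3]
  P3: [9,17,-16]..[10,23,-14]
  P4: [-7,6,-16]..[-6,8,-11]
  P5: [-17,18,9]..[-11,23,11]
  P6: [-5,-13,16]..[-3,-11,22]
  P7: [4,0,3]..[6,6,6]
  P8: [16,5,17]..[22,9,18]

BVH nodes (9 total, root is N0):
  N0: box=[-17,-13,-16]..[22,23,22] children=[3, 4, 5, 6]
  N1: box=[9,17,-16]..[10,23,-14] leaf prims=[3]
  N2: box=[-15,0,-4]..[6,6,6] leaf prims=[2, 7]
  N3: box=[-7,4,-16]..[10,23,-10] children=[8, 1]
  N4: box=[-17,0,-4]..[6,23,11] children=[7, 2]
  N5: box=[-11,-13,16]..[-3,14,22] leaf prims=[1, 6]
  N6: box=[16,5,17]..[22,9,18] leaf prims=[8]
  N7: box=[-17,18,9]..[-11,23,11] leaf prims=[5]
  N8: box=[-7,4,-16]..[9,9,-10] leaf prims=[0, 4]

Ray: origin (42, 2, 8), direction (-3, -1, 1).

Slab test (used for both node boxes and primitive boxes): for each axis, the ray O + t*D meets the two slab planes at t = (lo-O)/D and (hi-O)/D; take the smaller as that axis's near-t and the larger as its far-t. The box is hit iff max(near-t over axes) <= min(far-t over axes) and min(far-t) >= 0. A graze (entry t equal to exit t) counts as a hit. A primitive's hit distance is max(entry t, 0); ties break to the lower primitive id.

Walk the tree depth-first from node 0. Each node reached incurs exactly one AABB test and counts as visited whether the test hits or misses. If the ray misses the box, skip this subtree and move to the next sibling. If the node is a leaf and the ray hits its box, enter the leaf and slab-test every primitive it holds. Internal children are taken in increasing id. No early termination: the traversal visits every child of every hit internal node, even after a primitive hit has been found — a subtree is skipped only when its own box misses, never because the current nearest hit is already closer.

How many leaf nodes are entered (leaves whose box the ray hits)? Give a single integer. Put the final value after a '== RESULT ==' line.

Walk:
N0 x:[20/3,59/3] y:[-21,15] z:[-24,14] -> hit [20/3,14], descend [3, 4, 5, 6]
  N3 x:[32/3,49/3] y:[-21,-2] z:[-24,-18] -> miss, prune
  N4 x:[12,59/3] y:[-21,2] z:[-12,3] -> miss, prune
  N5 x:[15,53/3] y:[-12,15] z:[8,14] -> miss, prune
  N6 x:[20/3,26/3] y:[-7,-3] z:[9,10] -> miss, prune

Summary -> nodes [0, 3, 4, 5, 6]; box-tests=5; leaf-entries=0; first=miss

== RESULT ==
0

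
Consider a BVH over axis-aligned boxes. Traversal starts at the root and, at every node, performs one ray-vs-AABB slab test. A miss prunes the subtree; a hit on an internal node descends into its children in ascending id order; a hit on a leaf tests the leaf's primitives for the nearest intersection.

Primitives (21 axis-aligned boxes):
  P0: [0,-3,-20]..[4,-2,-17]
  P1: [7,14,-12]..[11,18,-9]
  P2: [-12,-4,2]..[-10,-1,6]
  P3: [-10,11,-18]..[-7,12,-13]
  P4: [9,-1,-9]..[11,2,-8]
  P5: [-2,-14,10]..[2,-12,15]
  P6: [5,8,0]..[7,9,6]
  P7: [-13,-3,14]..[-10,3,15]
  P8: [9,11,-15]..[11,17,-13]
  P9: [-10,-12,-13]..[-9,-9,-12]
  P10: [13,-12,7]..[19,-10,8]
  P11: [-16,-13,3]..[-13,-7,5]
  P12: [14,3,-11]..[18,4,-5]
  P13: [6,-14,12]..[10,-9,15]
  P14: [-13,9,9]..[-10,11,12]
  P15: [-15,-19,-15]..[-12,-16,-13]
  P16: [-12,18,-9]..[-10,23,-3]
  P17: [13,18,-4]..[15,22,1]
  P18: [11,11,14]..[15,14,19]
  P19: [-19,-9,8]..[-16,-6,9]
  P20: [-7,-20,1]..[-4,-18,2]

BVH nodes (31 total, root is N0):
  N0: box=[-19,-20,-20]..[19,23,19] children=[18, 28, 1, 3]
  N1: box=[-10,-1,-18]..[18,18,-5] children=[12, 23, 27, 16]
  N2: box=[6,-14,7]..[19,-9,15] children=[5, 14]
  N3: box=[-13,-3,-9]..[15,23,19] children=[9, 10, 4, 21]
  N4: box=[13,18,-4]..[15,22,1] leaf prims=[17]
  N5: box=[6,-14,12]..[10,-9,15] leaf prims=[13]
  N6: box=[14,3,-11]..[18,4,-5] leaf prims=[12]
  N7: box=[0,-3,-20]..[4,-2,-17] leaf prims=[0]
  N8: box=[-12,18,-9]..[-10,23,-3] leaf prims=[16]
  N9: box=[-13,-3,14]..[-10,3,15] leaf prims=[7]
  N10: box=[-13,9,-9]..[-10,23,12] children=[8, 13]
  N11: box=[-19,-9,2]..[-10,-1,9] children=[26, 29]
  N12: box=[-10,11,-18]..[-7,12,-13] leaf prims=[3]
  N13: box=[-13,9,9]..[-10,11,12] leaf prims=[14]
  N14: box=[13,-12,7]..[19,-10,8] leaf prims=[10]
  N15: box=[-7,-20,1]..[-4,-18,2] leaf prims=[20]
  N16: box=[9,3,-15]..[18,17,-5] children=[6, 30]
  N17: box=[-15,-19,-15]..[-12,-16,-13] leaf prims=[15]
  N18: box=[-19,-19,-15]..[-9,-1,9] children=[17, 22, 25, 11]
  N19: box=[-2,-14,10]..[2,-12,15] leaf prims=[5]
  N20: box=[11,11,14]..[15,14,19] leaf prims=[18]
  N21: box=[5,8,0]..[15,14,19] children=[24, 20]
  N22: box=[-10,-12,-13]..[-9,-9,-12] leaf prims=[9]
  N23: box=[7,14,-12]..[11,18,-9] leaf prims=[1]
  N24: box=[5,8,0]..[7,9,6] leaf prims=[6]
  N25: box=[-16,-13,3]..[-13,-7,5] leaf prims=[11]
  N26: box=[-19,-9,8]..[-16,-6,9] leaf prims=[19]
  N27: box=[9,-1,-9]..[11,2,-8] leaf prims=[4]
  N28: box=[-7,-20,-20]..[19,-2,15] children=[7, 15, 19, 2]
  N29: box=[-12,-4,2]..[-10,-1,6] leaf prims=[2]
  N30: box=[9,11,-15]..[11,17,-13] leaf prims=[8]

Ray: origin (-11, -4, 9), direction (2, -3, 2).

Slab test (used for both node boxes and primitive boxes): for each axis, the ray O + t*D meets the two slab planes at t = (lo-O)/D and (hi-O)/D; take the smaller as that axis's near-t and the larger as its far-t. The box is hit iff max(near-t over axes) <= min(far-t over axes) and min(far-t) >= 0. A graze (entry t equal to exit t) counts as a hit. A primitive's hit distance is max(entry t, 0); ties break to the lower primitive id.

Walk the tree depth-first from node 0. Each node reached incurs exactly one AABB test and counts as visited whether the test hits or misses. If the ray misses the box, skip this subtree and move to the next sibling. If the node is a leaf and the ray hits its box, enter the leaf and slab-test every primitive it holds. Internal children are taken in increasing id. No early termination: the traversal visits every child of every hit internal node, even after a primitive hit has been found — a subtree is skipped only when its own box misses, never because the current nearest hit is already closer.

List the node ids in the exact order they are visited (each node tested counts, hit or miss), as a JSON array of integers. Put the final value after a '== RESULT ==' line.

Traverse from the root:
N0 x:[-4,15] y:[-9,16/3] z:[-29/2,5] -> hit [-4,5], descend [1, 3, 18, 28]
  N1 x:[1/2,29/2] y:[-22/3,-1] z:[-27/2,-7] -> miss, prune
  N3 x:[-1,13] y:[-9,-1/3] z:[-9,5] -> miss, prune
  N18 x:[-4,1] y:[-1,5] z:[-12,0] -> hit [-1,0], descend [11, 17, 22, 25]
    N11 x:[-4,1/2] y:[-1,5/3] z:[-7/2,0] -> hit [-1,0], descend [26, 29]
      N26 x:[-4,-5/2] y:[2/3,5/3] z:[-1/2,0] -> miss, prune
      N29 x:[-1/2,1/2] y:[-1,0] z:[-7/2,-3/2] -> miss, prune
    N17 x:[-2,-1/2] y:[4,5] z:[-12,-11] -> miss, prune
    N22 x:[1/2,1] y:[5/3,8/3] z:[-11,-21/2] -> miss, prune
    N25 x:[-5/2,-1] y:[1,3] z:[-3,-2] -> miss, prune
  N28 x:[2,15] y:[-2/3,16/3] z:[-29/2,3] -> hit [2,3], descend [2, 7, 15, 19]
    N2 x:[17/2,15] y:[5/3,10/3] z:[-1,3] -> miss, prune
    N7 x:[11/2,15/2] y:[-2/3,-1/3] z:[-29/2,-13] -> miss, prune
    N15 x:[2,7/2] y:[14/3,16/3] z:[-4,-7/2] -> miss, prune
    N19 x:[9/2,13/2] y:[8/3,10/3] z:[1/2,3] -> miss, prune

Visited [0, 1, 3, 18, 11, 26, 29, 17, 22, 25, 28, 2, 7, 15, 19]. Tests: 15 box, 0 leaf. Nearest: miss.

== RESULT ==
[0, 1, 3, 18, 11, 26, 29, 17, 22, 25, 28, 2, 7, 15, 19]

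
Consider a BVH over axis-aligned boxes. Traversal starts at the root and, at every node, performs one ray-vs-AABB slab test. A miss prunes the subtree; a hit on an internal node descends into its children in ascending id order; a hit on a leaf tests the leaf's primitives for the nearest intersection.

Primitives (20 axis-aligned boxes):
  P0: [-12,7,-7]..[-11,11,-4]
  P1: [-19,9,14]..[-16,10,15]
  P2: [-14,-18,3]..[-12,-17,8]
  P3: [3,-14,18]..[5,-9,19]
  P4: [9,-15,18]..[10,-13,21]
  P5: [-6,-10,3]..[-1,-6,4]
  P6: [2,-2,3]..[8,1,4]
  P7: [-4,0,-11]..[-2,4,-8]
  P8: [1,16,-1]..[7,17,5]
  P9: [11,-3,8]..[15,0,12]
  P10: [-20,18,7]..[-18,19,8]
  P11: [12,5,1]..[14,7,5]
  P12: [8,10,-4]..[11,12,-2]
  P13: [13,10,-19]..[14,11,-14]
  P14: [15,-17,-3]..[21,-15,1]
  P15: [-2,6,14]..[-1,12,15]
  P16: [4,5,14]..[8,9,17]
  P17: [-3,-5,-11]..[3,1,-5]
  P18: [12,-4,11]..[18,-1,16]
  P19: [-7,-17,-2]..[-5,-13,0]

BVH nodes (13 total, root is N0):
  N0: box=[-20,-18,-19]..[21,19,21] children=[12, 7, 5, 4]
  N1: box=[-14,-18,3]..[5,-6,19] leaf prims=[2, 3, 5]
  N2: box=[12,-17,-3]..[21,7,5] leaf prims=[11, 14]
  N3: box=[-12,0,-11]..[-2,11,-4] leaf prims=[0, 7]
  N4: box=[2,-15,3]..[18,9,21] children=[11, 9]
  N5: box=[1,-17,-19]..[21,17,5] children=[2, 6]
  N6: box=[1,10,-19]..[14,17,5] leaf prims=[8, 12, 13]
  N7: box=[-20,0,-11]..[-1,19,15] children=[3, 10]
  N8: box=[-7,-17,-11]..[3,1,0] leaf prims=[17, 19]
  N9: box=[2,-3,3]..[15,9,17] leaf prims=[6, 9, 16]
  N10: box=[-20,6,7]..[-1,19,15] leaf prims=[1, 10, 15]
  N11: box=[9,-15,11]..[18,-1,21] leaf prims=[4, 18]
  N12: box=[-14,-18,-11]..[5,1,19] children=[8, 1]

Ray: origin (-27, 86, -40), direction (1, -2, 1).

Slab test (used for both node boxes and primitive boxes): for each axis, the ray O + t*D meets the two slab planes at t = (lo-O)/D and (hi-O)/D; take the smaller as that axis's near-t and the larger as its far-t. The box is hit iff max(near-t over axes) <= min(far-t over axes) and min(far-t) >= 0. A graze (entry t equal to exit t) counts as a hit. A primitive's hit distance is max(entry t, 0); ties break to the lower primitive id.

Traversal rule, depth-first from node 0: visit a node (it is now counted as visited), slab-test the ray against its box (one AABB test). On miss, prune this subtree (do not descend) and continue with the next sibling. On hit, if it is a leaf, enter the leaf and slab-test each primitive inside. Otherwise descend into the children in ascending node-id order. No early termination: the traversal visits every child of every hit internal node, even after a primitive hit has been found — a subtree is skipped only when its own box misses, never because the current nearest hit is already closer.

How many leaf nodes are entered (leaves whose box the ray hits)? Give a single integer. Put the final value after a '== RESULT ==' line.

Traverse from the root:
N0 x:[7,48] y:[67/2,52] z:[21,61] -> hit [67/2,48], descend [4, 5, 7, 12]
  N4 x:[29,45] y:[77/2,101/2] z:[43,61] -> hit [43,45], descend [9, 11]
    N9 x:[29,42] y:[77/2,89/2] z:[43,57] -> miss, prune
    N11 x:[36,45] y:[87/2,101/2] z:[51,61] -> miss, prune
  N5 x:[28,48] y:[69/2,103/2] z:[21,45] -> hit [69/2,45], descend [2, 6]
    N2 x:[39,48] y:[79/2,103/2] z:[37,45] -> hit [79/2,45] leaf, test {P11(miss), P14(miss)}
    N6 x:[28,41] y:[69/2,38] z:[21,45] -> hit [69/2,38] leaf, test {P8(miss), P12@t=37, P13(miss)}
  N7 x:[7,26] y:[67/2,43] z:[29,55] -> miss, prune
  N12 x:[13,32] y:[85/2,52] z:[29,59] -> miss, prune

9 AABB tests over nodes [0, 4, 9, 11, 5, 2, 6, 7, 12]; 2 leaves entered; closest P12.

== RESULT ==
2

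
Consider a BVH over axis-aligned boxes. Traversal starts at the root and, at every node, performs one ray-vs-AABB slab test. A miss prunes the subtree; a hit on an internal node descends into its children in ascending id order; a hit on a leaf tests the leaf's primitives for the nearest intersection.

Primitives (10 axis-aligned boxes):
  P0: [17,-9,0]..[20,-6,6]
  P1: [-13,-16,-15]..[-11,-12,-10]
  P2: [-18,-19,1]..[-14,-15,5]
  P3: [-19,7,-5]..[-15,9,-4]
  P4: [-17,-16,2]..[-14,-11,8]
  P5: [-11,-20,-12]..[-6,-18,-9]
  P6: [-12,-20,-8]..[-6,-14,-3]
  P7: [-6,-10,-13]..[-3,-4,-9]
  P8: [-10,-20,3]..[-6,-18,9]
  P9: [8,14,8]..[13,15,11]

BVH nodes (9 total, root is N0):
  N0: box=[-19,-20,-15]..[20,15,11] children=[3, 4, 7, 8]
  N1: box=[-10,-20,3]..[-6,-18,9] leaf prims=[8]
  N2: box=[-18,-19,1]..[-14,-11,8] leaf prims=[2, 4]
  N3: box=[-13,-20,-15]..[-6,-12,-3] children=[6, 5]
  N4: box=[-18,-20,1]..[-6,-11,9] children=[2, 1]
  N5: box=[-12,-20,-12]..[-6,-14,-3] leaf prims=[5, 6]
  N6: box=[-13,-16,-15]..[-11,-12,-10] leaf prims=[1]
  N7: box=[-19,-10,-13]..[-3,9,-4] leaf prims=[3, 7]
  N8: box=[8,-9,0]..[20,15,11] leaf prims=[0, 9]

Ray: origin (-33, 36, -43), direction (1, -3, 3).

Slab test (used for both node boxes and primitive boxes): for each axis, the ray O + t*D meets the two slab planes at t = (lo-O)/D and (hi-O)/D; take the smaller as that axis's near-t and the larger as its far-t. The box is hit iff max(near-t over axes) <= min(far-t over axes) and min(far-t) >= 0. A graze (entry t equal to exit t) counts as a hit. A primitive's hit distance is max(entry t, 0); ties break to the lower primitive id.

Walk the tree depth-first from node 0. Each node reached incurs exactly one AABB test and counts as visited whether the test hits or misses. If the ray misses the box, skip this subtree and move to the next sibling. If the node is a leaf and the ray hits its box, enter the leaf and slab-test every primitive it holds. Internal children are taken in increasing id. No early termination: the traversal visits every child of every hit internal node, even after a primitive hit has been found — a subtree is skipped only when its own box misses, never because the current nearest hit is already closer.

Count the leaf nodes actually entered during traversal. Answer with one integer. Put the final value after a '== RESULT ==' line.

Trace the traversal:
N0 x:[14,53] y:[7,56/3] z:[28/3,18] -> hit [14,18], descend [3, 4, 7, 8]
  N3 x:[20,27] y:[16,56/3] z:[28/3,40/3] -> miss, prune
  N4 x:[15,27] y:[47/3,56/3] z:[44/3,52/3] -> hit [47/3,52/3], descend [1, 2]
    N1 x:[23,27] y:[18,56/3] z:[46/3,52/3] -> miss, prune
    N2 x:[15,19] y:[47/3,55/3] z:[44/3,17] -> hit [47/3,17] leaf, test {P2(miss), P4@t=16}
  N7 x:[14,30] y:[9,46/3] z:[10,13] -> miss, prune
  N8 x:[41,53] y:[7,15] z:[43/3,18] -> miss, prune

Visited [0, 3, 4, 1, 2, 7, 8]. Tests: 7 box, 1 leaf. Nearest: P4.

== RESULT ==
1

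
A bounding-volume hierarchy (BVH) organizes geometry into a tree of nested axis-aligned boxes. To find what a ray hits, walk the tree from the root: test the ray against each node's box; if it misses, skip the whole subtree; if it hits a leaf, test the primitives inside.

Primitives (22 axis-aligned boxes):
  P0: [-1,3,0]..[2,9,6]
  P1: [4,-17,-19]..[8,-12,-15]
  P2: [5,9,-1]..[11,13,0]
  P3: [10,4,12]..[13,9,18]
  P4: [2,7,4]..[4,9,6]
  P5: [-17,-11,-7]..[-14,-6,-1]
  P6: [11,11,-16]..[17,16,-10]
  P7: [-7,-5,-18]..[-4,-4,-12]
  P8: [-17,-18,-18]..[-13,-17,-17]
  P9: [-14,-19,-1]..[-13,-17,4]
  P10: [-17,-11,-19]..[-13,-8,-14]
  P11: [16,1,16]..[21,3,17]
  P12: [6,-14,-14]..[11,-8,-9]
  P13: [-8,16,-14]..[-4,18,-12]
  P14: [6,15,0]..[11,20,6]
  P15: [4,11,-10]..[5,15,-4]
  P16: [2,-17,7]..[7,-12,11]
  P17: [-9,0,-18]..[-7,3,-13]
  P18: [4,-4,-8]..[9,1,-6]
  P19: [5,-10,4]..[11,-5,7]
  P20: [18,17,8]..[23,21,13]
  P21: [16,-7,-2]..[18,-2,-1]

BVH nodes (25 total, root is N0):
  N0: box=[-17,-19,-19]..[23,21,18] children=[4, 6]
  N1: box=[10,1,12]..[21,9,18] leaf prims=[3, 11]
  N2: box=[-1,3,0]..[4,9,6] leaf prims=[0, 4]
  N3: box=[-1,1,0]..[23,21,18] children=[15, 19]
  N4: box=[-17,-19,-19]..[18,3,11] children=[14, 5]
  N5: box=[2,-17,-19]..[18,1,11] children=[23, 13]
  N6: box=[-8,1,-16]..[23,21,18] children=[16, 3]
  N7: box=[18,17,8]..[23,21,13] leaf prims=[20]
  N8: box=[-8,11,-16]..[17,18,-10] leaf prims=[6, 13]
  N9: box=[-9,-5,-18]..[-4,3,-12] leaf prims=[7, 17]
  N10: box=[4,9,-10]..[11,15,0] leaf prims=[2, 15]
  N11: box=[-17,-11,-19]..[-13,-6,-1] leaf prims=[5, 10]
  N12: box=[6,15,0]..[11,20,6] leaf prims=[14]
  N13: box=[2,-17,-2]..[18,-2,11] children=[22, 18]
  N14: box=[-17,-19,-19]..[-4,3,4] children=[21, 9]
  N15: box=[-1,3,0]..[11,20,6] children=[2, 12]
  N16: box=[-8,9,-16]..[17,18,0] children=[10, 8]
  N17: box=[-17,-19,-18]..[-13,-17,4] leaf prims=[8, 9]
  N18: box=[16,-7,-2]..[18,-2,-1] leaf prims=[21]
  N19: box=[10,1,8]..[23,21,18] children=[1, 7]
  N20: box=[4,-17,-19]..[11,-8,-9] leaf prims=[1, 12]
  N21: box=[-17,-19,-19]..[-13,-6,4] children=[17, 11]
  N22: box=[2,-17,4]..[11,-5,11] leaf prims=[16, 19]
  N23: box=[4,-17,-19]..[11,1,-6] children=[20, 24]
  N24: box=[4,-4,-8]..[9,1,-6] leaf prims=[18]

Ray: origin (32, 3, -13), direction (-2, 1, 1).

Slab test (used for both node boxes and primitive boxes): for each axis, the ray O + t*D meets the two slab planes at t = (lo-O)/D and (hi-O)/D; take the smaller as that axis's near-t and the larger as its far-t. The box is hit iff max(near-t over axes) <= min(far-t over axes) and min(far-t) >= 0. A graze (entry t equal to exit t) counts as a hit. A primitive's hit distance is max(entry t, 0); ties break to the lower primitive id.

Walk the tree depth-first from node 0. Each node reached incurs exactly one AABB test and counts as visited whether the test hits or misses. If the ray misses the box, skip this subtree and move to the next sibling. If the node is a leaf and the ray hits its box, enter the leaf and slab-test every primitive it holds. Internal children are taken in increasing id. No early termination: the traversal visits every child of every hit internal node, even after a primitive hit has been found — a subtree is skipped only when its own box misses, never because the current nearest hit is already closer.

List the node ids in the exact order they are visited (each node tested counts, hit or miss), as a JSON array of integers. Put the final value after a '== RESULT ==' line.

Traverse from the root:
N0 x:[9/2,49/2] y:[-22,18] z:[-6,31] -> hit [9/2,18], descend [4, 6]
  N4 x:[7,49/2] y:[-22,0] z:[-6,24] -> miss, prune
  N6 x:[9/2,20] y:[-2,18] z:[-3,31] -> hit [9/2,18], descend [3, 16]
    N3 x:[9/2,33/2] y:[-2,18] z:[13,31] -> hit [13,33/2], descend [15, 19]
      N15 x:[21/2,33/2] y:[0,17] z:[13,19] -> hit [13,33/2], descend [2, 12]
        N2 x:[14,33/2] y:[0,6] z:[13,19] -> miss, prune
        N12 x:[21/2,13] y:[12,17] z:[13,19] -> hit [13,13] leaf, test {P14@t=13}
      N19 x:[9/2,11] y:[-2,18] z:[21,31] -> miss, prune
    N16 x:[15/2,20] y:[6,15] z:[-3,13] -> hit [15/2,13], descend [8, 10]
      N8 x:[15/2,20] y:[8,15] z:[-3,3] -> miss, prune
      N10 x:[21/2,14] y:[6,12] z:[3,13] -> hit [21/2,12] leaf, test {P2(miss), P15(miss)}

11 AABB tests over nodes [0, 4, 6, 3, 15, 2, 12, 19, 16, 8, 10]; 2 leaves entered; closest P14.

== RESULT ==
[0, 4, 6, 3, 15, 2, 12, 19, 16, 8, 10]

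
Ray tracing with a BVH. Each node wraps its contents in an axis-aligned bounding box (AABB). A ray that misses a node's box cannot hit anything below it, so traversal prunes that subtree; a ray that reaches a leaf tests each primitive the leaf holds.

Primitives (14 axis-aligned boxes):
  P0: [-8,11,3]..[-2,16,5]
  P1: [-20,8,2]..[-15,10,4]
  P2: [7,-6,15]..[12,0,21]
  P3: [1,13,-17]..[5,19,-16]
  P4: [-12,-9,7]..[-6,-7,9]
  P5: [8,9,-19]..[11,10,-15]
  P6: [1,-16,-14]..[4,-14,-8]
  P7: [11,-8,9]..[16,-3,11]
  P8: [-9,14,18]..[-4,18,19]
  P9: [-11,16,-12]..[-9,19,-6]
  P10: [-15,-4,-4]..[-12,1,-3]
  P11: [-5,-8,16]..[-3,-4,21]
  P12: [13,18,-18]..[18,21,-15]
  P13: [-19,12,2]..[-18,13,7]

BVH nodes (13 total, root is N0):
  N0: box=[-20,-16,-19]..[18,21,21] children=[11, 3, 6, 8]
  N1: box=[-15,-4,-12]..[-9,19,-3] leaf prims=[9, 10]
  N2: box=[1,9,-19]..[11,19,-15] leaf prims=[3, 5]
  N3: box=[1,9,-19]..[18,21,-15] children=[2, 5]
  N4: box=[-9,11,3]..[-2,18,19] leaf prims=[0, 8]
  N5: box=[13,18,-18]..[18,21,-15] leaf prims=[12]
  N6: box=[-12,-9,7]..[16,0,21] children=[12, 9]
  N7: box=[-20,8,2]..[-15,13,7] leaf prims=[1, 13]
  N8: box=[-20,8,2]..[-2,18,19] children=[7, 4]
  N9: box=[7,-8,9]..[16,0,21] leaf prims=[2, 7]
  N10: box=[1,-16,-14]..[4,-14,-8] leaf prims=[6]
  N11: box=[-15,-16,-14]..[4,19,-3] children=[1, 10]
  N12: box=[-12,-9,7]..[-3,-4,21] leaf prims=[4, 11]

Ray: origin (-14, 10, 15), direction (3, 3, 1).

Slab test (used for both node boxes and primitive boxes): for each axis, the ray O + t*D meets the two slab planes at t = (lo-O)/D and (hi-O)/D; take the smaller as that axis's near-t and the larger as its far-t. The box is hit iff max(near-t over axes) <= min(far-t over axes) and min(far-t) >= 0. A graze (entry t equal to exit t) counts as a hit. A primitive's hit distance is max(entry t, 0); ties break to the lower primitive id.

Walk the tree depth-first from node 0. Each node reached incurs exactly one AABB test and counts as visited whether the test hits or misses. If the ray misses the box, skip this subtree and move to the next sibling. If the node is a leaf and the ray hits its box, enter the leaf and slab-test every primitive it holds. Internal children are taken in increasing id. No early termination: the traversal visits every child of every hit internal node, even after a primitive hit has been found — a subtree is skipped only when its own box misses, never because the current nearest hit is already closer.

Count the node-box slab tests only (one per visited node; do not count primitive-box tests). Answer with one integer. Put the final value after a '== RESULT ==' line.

Trace the traversal:
N0 x:[-2,32/3] y:[-26/3,11/3] z:[-34,6] -> hit [-2,11/3], descend [3, 6, 8, 11]
  N3 x:[5,32/3] y:[-1/3,11/3] z:[-34,-30] -> miss, prune
  N6 x:[2/3,10] y:[-19/3,-10/3] z:[-8,6] -> miss, prune
  N8 x:[-2,4] y:[-2/3,8/3] z:[-13,4] -> hit [-2/3,8/3], descend [4, 7]
    N4 x:[5/3,4] y:[1/3,8/3] z:[-12,4] -> hit [5/3,8/3] leaf, test {P0(miss), P8(miss)}
    N7 x:[-2,-1/3] y:[-2/3,1] z:[-13,-8] -> miss, prune
  N11 x:[-1/3,6] y:[-26/3,3] z:[-29,-18] -> miss, prune

Visited [0, 3, 6, 8, 4, 7, 11]. Tests: 7 box, 1 leaf. Nearest: miss.

== RESULT ==
7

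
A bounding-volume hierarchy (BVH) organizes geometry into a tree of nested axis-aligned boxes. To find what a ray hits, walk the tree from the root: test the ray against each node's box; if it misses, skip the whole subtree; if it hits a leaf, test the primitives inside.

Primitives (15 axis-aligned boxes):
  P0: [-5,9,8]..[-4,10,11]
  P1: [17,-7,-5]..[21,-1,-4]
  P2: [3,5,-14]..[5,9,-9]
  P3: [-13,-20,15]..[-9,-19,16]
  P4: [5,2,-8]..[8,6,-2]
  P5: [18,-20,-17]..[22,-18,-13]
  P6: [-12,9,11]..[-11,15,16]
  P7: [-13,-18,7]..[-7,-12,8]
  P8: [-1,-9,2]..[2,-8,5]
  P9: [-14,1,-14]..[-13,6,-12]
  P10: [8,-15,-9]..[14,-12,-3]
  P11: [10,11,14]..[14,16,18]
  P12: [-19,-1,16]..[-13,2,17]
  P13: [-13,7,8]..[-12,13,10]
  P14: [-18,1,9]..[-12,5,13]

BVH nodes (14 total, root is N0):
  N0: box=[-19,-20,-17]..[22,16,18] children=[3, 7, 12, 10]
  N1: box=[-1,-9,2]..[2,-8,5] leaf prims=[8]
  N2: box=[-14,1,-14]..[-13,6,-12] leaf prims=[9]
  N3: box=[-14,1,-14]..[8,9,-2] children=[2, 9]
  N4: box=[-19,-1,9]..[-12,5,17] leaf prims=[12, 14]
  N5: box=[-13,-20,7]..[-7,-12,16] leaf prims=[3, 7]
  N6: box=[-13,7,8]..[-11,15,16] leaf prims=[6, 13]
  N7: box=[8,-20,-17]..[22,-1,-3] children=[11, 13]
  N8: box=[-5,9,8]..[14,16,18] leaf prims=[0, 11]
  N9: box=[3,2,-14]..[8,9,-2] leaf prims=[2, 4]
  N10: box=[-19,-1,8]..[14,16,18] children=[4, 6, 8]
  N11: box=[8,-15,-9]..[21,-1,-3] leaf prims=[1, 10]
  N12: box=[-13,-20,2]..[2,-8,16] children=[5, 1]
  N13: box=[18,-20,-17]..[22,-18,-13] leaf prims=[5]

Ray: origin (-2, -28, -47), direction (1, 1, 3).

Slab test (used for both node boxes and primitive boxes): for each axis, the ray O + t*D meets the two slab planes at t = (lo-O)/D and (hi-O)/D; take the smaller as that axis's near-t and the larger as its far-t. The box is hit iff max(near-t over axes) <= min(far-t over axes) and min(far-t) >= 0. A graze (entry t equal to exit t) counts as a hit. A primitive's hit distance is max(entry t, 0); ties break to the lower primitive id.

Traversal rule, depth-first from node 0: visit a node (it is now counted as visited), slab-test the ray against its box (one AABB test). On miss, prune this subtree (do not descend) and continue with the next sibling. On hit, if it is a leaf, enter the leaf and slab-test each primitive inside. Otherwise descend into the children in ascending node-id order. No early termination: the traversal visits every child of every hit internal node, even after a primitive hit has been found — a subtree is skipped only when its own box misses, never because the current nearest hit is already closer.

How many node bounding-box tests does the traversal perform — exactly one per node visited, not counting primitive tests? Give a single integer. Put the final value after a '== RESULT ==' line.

Trace the traversal:
N0 x:[-17,24] y:[8,44] z:[10,65/3] -> hit [10,65/3], descend [3, 7, 10, 12]
  N3 x:[-12,10] y:[29,37] z:[11,15] -> miss, prune
  N7 x:[10,24] y:[8,27] z:[10,44/3] -> hit [10,44/3], descend [11, 13]
    N11 x:[10,23] y:[13,27] z:[38/3,44/3] -> hit [13,44/3] leaf, test {P1(miss), P10@t=13}
    N13 x:[20,24] y:[8,10] z:[10,34/3] -> miss, prune
  N10 x:[-17,16] y:[27,44] z:[55/3,65/3] -> miss, prune
  N12 x:[-11,4] y:[8,20] z:[49/3,21] -> miss, prune

7 AABB tests over nodes [0, 3, 7, 11, 13, 10, 12]; 1 leaf entered; closest P10.

== RESULT ==
7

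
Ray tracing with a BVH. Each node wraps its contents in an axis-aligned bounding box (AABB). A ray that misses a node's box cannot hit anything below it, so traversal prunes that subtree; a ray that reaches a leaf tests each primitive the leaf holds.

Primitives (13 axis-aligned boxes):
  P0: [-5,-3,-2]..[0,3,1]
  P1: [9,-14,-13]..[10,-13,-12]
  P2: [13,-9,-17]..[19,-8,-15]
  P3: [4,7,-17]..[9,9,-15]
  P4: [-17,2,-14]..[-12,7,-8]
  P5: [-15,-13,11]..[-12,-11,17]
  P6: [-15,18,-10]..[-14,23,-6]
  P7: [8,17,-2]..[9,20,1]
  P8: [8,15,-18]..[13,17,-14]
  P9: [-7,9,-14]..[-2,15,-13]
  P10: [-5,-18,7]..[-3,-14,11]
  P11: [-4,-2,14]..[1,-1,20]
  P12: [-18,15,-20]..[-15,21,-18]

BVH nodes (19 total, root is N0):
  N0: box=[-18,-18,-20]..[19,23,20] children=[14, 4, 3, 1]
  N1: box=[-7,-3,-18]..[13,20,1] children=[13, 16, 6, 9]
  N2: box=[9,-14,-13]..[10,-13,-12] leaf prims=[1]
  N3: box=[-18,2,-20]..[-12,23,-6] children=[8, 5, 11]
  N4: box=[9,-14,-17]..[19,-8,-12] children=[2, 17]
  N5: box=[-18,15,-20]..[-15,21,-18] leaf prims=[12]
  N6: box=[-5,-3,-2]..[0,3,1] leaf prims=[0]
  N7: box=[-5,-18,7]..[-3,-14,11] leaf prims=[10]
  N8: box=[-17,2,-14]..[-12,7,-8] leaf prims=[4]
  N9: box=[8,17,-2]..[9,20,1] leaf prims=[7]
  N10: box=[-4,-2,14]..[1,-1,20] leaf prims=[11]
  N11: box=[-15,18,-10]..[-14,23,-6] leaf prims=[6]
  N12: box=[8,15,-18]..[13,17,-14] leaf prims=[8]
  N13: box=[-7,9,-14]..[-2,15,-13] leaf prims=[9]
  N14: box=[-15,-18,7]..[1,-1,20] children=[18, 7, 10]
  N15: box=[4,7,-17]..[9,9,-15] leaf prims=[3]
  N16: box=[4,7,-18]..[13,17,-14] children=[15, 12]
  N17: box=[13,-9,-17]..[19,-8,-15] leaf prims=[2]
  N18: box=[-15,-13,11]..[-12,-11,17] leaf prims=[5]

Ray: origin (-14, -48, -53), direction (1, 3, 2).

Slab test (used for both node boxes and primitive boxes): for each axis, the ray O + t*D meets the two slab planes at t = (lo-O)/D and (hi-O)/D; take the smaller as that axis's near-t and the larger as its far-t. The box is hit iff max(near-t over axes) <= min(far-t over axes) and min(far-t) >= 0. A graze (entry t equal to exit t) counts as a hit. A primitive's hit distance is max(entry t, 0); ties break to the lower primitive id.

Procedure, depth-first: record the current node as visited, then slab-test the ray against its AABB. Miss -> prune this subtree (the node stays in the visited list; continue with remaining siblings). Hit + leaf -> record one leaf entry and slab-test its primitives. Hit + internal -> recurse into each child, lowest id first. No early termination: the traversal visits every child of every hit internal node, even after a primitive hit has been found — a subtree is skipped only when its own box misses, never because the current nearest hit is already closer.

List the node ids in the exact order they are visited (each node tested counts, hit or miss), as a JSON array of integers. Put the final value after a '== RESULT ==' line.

Traverse from the root:
N0 x:[-4,33] y:[10,71/3] z:[33/2,73/2] -> hit [33/2,71/3], descend [1, 3, 4, 14]
  N1 x:[7,27] y:[15,68/3] z:[35/2,27] -> hit [35/2,68/3], descend [6, 9, 13, 16]
    N6 x:[9,14] y:[15,17] z:[51/2,27] -> miss, prune
    N9 x:[22,23] y:[65/3,68/3] z:[51/2,27] -> miss, prune
    N13 x:[7,12] y:[19,21] z:[39/2,20] -> miss, prune
    N16 x:[18,27] y:[55/3,65/3] z:[35/2,39/2] -> hit [55/3,39/2], descend [12, 15]
      N12 x:[22,27] y:[21,65/3] z:[35/2,39/2] -> miss, prune
      N15 x:[18,23] y:[55/3,19] z:[18,19] -> hit [55/3,19] leaf, test {P3@t=55/3}
  N3 x:[-4,2] y:[50/3,71/3] z:[33/2,47/2] -> miss, prune
  N4 x:[23,33] y:[34/3,40/3] z:[18,41/2] -> miss, prune
  N14 x:[-1,15] y:[10,47/3] z:[30,73/2] -> miss, prune

order=[0, 1, 6, 9, 13, 16, 12, 15, 3, 4, 14]  |boxes|=11  |leaves|=1  hit=P3

== RESULT ==
[0, 1, 6, 9, 13, 16, 12, 15, 3, 4, 14]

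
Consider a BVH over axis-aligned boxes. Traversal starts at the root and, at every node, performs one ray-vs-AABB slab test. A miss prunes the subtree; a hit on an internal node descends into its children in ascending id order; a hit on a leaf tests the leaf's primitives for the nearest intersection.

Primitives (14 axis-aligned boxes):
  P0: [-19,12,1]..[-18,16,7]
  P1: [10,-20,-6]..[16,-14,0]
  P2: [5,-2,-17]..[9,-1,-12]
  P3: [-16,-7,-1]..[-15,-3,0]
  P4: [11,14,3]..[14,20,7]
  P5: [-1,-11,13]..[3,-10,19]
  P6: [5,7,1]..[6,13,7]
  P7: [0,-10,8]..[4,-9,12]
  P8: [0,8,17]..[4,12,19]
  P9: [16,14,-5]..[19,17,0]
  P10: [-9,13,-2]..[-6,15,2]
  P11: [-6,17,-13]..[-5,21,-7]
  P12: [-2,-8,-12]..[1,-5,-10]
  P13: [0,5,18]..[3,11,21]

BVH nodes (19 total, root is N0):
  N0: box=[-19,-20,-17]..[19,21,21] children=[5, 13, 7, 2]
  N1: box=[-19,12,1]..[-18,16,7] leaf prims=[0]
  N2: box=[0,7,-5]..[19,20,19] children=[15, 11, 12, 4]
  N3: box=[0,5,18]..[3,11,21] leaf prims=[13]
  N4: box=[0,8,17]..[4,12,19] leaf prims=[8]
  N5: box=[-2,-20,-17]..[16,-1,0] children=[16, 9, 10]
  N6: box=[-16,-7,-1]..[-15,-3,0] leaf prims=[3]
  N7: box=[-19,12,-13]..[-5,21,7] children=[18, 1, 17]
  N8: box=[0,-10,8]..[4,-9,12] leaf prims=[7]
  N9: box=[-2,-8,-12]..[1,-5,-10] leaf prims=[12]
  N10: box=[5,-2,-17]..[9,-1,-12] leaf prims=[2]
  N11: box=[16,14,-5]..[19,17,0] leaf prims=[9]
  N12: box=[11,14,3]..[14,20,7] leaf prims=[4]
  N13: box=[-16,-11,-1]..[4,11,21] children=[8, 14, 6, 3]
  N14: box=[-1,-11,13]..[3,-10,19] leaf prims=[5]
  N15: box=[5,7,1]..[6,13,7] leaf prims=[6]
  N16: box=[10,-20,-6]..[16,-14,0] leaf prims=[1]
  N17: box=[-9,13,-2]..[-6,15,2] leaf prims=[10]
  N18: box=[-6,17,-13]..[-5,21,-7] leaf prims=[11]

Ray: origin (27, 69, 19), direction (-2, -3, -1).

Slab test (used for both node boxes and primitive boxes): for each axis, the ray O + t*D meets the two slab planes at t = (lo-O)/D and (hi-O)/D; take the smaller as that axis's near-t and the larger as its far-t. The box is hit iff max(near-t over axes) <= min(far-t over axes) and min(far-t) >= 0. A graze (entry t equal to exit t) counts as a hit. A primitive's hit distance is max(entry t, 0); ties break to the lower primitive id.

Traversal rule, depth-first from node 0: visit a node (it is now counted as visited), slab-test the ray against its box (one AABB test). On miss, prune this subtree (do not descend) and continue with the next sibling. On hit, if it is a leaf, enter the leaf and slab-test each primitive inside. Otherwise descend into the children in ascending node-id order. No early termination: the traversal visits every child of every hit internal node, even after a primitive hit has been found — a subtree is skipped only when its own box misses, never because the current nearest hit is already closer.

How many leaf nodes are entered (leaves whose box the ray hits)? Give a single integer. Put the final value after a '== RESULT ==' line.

Walk:
N0 x:[4,23] y:[16,89/3] z:[-2,36] -> hit [16,23], descend [2, 5, 7, 13]
  N2 x:[4,27/2] y:[49/3,62/3] z:[0,24] -> miss, prune
  N5 x:[11/2,29/2] y:[70/3,89/3] z:[19,36] -> miss, prune
  N7 x:[16,23] y:[16,19] z:[12,32] -> hit [16,19], descend [1, 17, 18]
    N1 x:[45/2,23] y:[53/3,19] z:[12,18] -> miss, prune
    N17 x:[33/2,18] y:[18,56/3] z:[17,21] -> hit [18,18] leaf, test {P10@t=18}
    N18 x:[16,33/2] y:[16,52/3] z:[26,32] -> miss, prune
  N13 x:[23/2,43/2] y:[58/3,80/3] z:[-2,20] -> hit [58/3,20], descend [3, 6, 8, 14]
    N3 x:[12,27/2] y:[58/3,64/3] z:[-2,1] -> miss, prune
    N6 x:[21,43/2] y:[24,76/3] z:[19,20] -> miss, prune
    N8 x:[23/2,27/2] y:[26,79/3] z:[7,11] -> miss, prune
    N14 x:[12,14] y:[79/3,80/3] z:[0,6] -> miss, prune

Summary -> nodes [0, 2, 5, 7, 1, 17, 18, 13, 3, 6, 8, 14]; box-tests=12; leaf-entries=1; first=P10

== RESULT ==
1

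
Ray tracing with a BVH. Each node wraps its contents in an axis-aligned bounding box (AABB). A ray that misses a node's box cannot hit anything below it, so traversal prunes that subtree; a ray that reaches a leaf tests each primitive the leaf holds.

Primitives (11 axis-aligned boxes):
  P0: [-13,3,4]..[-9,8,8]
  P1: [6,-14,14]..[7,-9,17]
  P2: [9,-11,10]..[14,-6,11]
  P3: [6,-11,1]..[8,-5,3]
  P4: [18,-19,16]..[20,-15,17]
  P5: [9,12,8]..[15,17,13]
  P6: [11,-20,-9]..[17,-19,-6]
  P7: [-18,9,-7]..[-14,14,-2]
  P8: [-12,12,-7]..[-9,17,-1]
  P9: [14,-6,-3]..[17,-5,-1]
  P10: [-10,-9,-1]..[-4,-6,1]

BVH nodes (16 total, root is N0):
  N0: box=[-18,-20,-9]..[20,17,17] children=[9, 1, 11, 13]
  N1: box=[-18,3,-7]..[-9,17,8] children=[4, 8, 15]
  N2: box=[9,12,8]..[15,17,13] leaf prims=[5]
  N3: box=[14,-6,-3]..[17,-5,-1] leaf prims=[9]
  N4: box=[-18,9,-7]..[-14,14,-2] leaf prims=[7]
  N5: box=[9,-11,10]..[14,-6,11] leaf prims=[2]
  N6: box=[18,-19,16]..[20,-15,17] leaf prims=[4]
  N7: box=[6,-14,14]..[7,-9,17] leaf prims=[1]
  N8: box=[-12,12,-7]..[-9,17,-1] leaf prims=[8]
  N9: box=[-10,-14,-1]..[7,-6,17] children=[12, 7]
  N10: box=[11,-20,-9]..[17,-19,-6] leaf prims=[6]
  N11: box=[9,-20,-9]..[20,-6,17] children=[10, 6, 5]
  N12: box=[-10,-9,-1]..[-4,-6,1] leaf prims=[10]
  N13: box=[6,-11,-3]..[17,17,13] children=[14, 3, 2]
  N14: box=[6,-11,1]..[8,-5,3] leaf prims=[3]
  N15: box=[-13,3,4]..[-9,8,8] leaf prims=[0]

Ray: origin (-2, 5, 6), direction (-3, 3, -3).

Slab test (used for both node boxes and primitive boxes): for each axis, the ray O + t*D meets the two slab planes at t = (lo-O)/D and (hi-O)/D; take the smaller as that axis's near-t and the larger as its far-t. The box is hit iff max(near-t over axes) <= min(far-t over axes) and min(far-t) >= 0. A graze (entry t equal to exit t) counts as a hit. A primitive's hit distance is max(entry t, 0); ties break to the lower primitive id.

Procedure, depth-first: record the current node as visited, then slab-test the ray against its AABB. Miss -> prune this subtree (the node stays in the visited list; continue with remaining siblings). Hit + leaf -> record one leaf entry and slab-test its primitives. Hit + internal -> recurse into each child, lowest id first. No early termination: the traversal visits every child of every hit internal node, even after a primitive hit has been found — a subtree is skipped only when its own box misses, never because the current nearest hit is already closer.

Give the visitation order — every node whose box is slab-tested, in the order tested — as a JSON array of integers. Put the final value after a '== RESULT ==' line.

Traverse from the root:
N0 x:[-22/3,16/3] y:[-25/3,4] z:[-11/3,5] -> hit [-11/3,4], descend [1, 9, 11, 13]
  N1 x:[7/3,16/3] y:[-2/3,4] z:[-2/3,13/3] -> hit [7/3,4], descend [4, 8, 15]
    N4 x:[4,16/3] y:[4/3,3] z:[8/3,13/3] -> miss, prune
    N8 x:[7/3,10/3] y:[7/3,4] z:[7/3,13/3] -> hit [7/3,10/3] leaf, test {P8@t=7/3}
    N15 x:[7/3,11/3] y:[-2/3,1] z:[-2/3,2/3] -> miss, prune
  N9 x:[-3,8/3] y:[-19/3,-11/3] z:[-11/3,7/3] -> miss, prune
  N11 x:[-22/3,-11/3] y:[-25/3,-11/3] z:[-11/3,5] -> miss, prune
  N13 x:[-19/3,-8/3] y:[-16/3,4] z:[-7/3,3] -> miss, prune

Summary -> nodes [0, 1, 4, 8, 15, 9, 11, 13]; box-tests=8; leaf-entries=1; first=P8

== RESULT ==
[0, 1, 4, 8, 15, 9, 11, 13]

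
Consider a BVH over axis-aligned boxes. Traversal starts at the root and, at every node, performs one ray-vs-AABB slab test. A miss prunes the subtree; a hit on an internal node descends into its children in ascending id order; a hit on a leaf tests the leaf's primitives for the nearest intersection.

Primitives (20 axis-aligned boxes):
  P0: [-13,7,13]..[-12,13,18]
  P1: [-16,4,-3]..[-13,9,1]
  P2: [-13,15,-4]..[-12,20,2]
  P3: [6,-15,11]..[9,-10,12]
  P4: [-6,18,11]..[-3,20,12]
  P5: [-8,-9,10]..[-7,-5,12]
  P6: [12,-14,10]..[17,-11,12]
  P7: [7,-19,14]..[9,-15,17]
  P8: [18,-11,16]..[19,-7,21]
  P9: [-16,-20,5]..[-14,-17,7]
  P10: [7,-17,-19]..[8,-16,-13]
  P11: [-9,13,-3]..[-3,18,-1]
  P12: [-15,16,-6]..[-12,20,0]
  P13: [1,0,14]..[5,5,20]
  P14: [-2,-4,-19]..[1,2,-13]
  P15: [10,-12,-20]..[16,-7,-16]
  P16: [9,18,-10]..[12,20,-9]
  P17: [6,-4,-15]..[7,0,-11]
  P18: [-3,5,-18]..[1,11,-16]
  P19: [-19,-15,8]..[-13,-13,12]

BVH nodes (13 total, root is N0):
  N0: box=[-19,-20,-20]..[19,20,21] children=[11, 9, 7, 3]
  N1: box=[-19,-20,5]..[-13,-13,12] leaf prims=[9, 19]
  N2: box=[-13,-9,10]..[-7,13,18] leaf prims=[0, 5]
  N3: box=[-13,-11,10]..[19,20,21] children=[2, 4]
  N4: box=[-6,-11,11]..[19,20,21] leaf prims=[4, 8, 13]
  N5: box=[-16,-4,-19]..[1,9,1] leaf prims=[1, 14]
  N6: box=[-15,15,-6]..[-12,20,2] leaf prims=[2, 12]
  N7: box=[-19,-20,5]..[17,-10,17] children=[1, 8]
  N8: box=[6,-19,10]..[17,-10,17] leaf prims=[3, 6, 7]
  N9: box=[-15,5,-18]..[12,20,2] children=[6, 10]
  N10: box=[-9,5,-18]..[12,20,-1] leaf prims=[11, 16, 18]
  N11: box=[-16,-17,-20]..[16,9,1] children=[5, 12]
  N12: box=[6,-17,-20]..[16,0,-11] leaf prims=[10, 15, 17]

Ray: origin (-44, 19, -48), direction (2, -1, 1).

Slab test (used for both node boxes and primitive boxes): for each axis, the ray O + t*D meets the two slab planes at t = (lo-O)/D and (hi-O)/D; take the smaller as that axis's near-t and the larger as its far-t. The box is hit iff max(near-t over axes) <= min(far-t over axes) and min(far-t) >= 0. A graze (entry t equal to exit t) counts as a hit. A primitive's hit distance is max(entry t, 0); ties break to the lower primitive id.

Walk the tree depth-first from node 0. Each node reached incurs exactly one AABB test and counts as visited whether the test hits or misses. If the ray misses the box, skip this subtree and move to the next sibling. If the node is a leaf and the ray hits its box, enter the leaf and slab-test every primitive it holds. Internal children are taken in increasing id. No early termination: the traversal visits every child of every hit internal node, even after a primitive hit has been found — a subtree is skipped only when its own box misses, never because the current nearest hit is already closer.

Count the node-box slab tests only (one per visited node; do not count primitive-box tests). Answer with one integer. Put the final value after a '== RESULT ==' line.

Trace the traversal:
N0 x:[25/2,63/2] y:[-1,39] z:[28,69] -> hit [28,63/2], descend [3, 7, 9, 11]
  N3 x:[31/2,63/2] y:[-1,30] z:[58,69] -> miss, prune
  N7 x:[25/2,61/2] y:[29,39] z:[53,65] -> miss, prune
  N9 x:[29/2,28] y:[-1,14] z:[30,50] -> miss, prune
  N11 x:[14,30] y:[10,36] z:[28,49] -> hit [28,30], descend [5, 12]
    N5 x:[14,45/2] y:[10,23] z:[29,49] -> miss, prune
    N12 x:[25,30] y:[19,36] z:[28,37] -> hit [28,30] leaf, test {P10(miss), P15@t=28, P17(miss)}

7 AABB tests over nodes [0, 3, 7, 9, 11, 5, 12]; 1 leaf entered; closest P15.

== RESULT ==
7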